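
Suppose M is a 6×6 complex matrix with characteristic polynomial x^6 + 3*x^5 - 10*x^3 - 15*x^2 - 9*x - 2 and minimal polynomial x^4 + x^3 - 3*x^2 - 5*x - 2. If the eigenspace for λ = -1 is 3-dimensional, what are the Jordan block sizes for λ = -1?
Block sizes for λ = -1: [3, 1, 1]

Step 1 — from the characteristic polynomial, algebraic multiplicity of λ = -1 is 5. From dim ker(M − (-1)·I) = 3, there are exactly 3 Jordan blocks for λ = -1.
Step 2 — from the minimal polynomial, the factor (x + 1)^3 tells us the largest block for λ = -1 has size 3.
Step 3 — with total size 5, 3 blocks, and largest block 3, the block sizes (in nonincreasing order) are [3, 1, 1].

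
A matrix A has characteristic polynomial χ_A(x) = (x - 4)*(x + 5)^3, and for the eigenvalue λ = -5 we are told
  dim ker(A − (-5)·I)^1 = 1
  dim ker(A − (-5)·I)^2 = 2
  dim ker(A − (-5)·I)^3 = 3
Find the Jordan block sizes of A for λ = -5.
Block sizes for λ = -5: [3]

From the dimensions of kernels of powers, the number of Jordan blocks of size at least j is d_j − d_{j−1} where d_j = dim ker(N^j) (with d_0 = 0). Computing the differences gives [1, 1, 1].
The number of blocks of size exactly k is (#blocks of size ≥ k) − (#blocks of size ≥ k + 1), so the partition is: 1 block(s) of size 3.
In nonincreasing order the block sizes are [3].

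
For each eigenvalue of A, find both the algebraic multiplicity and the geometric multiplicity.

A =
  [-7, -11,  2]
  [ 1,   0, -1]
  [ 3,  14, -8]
λ = -5: alg = 3, geom = 1

Step 1 — factor the characteristic polynomial to read off the algebraic multiplicities:
  χ_A(x) = (x + 5)^3

Step 2 — compute geometric multiplicities via the rank-nullity identity g(λ) = n − rank(A − λI):
  rank(A − (-5)·I) = 2, so dim ker(A − (-5)·I) = n − 2 = 1

Summary:
  λ = -5: algebraic multiplicity = 3, geometric multiplicity = 1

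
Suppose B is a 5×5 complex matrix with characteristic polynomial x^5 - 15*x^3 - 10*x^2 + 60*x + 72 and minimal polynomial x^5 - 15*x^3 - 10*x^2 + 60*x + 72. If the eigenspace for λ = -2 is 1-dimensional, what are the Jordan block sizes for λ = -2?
Block sizes for λ = -2: [3]

Step 1 — from the characteristic polynomial, algebraic multiplicity of λ = -2 is 3. From dim ker(B − (-2)·I) = 1, there are exactly 1 Jordan blocks for λ = -2.
Step 2 — from the minimal polynomial, the factor (x + 2)^3 tells us the largest block for λ = -2 has size 3.
Step 3 — with total size 3, 1 blocks, and largest block 3, the block sizes (in nonincreasing order) are [3].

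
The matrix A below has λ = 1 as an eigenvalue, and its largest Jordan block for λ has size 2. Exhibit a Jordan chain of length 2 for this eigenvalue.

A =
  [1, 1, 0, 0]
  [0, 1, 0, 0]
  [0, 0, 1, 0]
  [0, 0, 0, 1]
A Jordan chain for λ = 1 of length 2:
v_1 = (1, 0, 0, 0)ᵀ
v_2 = (0, 1, 0, 0)ᵀ

Let N = A − (1)·I. We want v_2 with N^2 v_2 = 0 but N^1 v_2 ≠ 0; then v_{j-1} := N · v_j for j = 2, …, 2.

Pick v_2 = (0, 1, 0, 0)ᵀ.
Then v_1 = N · v_2 = (1, 0, 0, 0)ᵀ.

Sanity check: (A − (1)·I) v_1 = (0, 0, 0, 0)ᵀ = 0. ✓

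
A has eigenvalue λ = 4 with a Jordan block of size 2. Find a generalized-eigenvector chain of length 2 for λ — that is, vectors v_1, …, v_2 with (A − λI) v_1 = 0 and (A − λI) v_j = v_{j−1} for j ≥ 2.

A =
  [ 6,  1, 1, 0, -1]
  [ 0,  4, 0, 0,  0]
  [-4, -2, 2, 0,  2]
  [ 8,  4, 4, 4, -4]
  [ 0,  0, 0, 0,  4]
A Jordan chain for λ = 4 of length 2:
v_1 = (2, 0, -4, 8, 0)ᵀ
v_2 = (1, 0, 0, 0, 0)ᵀ

Let N = A − (4)·I. We want v_2 with N^2 v_2 = 0 but N^1 v_2 ≠ 0; then v_{j-1} := N · v_j for j = 2, …, 2.

Pick v_2 = (1, 0, 0, 0, 0)ᵀ.
Then v_1 = N · v_2 = (2, 0, -4, 8, 0)ᵀ.

Sanity check: (A − (4)·I) v_1 = (0, 0, 0, 0, 0)ᵀ = 0. ✓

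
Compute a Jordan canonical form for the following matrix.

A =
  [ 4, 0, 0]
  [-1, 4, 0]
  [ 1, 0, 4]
J_2(4) ⊕ J_1(4)

The characteristic polynomial is
  det(x·I − A) = x^3 - 12*x^2 + 48*x - 64 = (x - 4)^3

Eigenvalues and multiplicities (the geometric multiplicity of λ is n − rank(A − λI), which equals the number of Jordan blocks for λ):
  λ = 4: algebraic multiplicity = 3, geometric multiplicity = 2

Determining the block sizes for each eigenvalue:
  λ = 4: 2 blocks summing to 3 forces exactly one block of size 2 and the rest size 1 → block sizes [2, 1]

Assembling the blocks gives a Jordan form
J =
  [4, 1, 0]
  [0, 4, 0]
  [0, 0, 4]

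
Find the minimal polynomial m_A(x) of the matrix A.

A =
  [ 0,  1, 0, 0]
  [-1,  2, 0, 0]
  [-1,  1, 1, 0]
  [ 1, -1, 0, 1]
x^2 - 2*x + 1

The characteristic polynomial is χ_A(x) = (x - 1)^4, so the eigenvalues are known. The minimal polynomial is
  m_A(x) = Π_λ (x − λ)^{k_λ}
where k_λ is the size of the *largest* Jordan block for λ (equivalently, the smallest k with (A − λI)^k v = 0 for every generalised eigenvector v of λ).

  λ = 1: largest Jordan block has size 2, contributing (x − 1)^2

So m_A(x) = (x - 1)^2 = x^2 - 2*x + 1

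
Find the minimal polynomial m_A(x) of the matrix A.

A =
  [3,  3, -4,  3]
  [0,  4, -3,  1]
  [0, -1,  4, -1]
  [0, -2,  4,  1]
x^3 - 9*x^2 + 27*x - 27

The characteristic polynomial is χ_A(x) = (x - 3)^4, so the eigenvalues are known. The minimal polynomial is
  m_A(x) = Π_λ (x − λ)^{k_λ}
where k_λ is the size of the *largest* Jordan block for λ (equivalently, the smallest k with (A − λI)^k v = 0 for every generalised eigenvector v of λ).

  λ = 3: largest Jordan block has size 3, contributing (x − 3)^3

So m_A(x) = (x - 3)^3 = x^3 - 9*x^2 + 27*x - 27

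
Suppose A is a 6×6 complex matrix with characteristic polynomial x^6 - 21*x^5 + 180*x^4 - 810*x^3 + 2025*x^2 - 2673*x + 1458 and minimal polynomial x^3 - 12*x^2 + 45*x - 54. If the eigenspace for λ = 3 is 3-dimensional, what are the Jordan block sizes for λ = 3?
Block sizes for λ = 3: [2, 2, 1]

Step 1 — from the characteristic polynomial, algebraic multiplicity of λ = 3 is 5. From dim ker(A − (3)·I) = 3, there are exactly 3 Jordan blocks for λ = 3.
Step 2 — from the minimal polynomial, the factor (x − 3)^2 tells us the largest block for λ = 3 has size 2.
Step 3 — with total size 5, 3 blocks, and largest block 2, the block sizes (in nonincreasing order) are [2, 2, 1].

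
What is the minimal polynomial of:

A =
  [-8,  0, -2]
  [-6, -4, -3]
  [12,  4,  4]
x^3 + 8*x^2 + 20*x + 16

The characteristic polynomial is χ_A(x) = (x + 2)^2*(x + 4), so the eigenvalues are known. The minimal polynomial is
  m_A(x) = Π_λ (x − λ)^{k_λ}
where k_λ is the size of the *largest* Jordan block for λ (equivalently, the smallest k with (A − λI)^k v = 0 for every generalised eigenvector v of λ).

  λ = -4: largest Jordan block has size 1, contributing (x + 4)
  λ = -2: largest Jordan block has size 2, contributing (x + 2)^2

So m_A(x) = (x + 2)^2*(x + 4) = x^3 + 8*x^2 + 20*x + 16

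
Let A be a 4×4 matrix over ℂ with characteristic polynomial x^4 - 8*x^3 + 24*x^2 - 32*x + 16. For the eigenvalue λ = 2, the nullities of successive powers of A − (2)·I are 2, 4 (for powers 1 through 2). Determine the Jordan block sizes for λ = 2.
Block sizes for λ = 2: [2, 2]

From the dimensions of kernels of powers, the number of Jordan blocks of size at least j is d_j − d_{j−1} where d_j = dim ker(N^j) (with d_0 = 0). Computing the differences gives [2, 2].
The number of blocks of size exactly k is (#blocks of size ≥ k) − (#blocks of size ≥ k + 1), so the partition is: 2 block(s) of size 2.
In nonincreasing order the block sizes are [2, 2].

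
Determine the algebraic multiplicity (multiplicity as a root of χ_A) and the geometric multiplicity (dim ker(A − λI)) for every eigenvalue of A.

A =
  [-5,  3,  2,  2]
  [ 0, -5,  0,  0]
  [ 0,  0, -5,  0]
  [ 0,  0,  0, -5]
λ = -5: alg = 4, geom = 3

Step 1 — factor the characteristic polynomial to read off the algebraic multiplicities:
  χ_A(x) = (x + 5)^4

Step 2 — compute geometric multiplicities via the rank-nullity identity g(λ) = n − rank(A − λI):
  rank(A − (-5)·I) = 1, so dim ker(A − (-5)·I) = n − 1 = 3

Summary:
  λ = -5: algebraic multiplicity = 4, geometric multiplicity = 3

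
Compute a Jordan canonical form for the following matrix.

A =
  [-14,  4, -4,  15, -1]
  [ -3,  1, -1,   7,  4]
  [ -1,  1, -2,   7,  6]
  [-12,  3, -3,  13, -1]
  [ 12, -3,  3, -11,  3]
J_3(-1) ⊕ J_2(2)

The characteristic polynomial is
  det(x·I − A) = x^5 - x^4 - 5*x^3 + x^2 + 8*x + 4 = (x - 2)^2*(x + 1)^3

Eigenvalues and multiplicities (the geometric multiplicity of λ is n − rank(A − λI), which equals the number of Jordan blocks for λ):
  λ = -1: algebraic multiplicity = 3, geometric multiplicity = 1
  λ = 2: algebraic multiplicity = 2, geometric multiplicity = 1

Determining the block sizes for each eigenvalue:
  λ = -1: one block (gm = 1), so the single block has size am = 3 → block sizes [3]
  λ = 2: one block (gm = 1), so the single block has size am = 2 → block sizes [2]

Assembling the blocks gives a Jordan form
J =
  [-1,  1,  0, 0, 0]
  [ 0, -1,  1, 0, 0]
  [ 0,  0, -1, 0, 0]
  [ 0,  0,  0, 2, 1]
  [ 0,  0,  0, 0, 2]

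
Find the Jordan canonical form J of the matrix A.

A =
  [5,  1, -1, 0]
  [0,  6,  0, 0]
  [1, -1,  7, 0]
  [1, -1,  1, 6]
J_2(6) ⊕ J_1(6) ⊕ J_1(6)

The characteristic polynomial is
  det(x·I − A) = x^4 - 24*x^3 + 216*x^2 - 864*x + 1296 = (x - 6)^4

Eigenvalues and multiplicities (the geometric multiplicity of λ is n − rank(A − λI), which equals the number of Jordan blocks for λ):
  λ = 6: algebraic multiplicity = 4, geometric multiplicity = 3

Determining the block sizes for each eigenvalue:
  λ = 6: 3 blocks summing to 4 forces exactly one block of size 2 and the rest size 1 → block sizes [2, 1, 1]

Assembling the blocks gives a Jordan form
J =
  [6, 1, 0, 0]
  [0, 6, 0, 0]
  [0, 0, 6, 0]
  [0, 0, 0, 6]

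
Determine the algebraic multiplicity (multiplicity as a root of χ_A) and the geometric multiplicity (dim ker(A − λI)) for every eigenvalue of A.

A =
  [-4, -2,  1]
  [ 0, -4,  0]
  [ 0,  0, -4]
λ = -4: alg = 3, geom = 2

Step 1 — factor the characteristic polynomial to read off the algebraic multiplicities:
  χ_A(x) = (x + 4)^3

Step 2 — compute geometric multiplicities via the rank-nullity identity g(λ) = n − rank(A − λI):
  rank(A − (-4)·I) = 1, so dim ker(A − (-4)·I) = n − 1 = 2

Summary:
  λ = -4: algebraic multiplicity = 3, geometric multiplicity = 2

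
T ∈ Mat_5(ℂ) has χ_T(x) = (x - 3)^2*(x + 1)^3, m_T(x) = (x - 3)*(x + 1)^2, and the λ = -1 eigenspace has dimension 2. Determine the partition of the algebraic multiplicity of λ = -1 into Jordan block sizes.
Block sizes for λ = -1: [2, 1]

Step 1 — from the characteristic polynomial, algebraic multiplicity of λ = -1 is 3. From dim ker(T − (-1)·I) = 2, there are exactly 2 Jordan blocks for λ = -1.
Step 2 — from the minimal polynomial, the factor (x + 1)^2 tells us the largest block for λ = -1 has size 2.
Step 3 — with total size 3, 2 blocks, and largest block 2, the block sizes (in nonincreasing order) are [2, 1].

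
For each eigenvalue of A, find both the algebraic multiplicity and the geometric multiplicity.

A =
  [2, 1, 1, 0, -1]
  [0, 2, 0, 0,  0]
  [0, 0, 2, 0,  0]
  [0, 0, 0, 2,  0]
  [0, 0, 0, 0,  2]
λ = 2: alg = 5, geom = 4

Step 1 — factor the characteristic polynomial to read off the algebraic multiplicities:
  χ_A(x) = (x - 2)^5

Step 2 — compute geometric multiplicities via the rank-nullity identity g(λ) = n − rank(A − λI):
  rank(A − (2)·I) = 1, so dim ker(A − (2)·I) = n − 1 = 4

Summary:
  λ = 2: algebraic multiplicity = 5, geometric multiplicity = 4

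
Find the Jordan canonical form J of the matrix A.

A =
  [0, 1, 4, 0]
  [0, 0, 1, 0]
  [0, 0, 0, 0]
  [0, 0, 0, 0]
J_3(0) ⊕ J_1(0)

The characteristic polynomial is
  det(x·I − A) = x^4

Eigenvalues and multiplicities (the geometric multiplicity of λ is n − rank(A − λI), which equals the number of Jordan blocks for λ):
  λ = 0: algebraic multiplicity = 4, geometric multiplicity = 2

Determining the block sizes for each eigenvalue:
  λ = 0: with am = 4 and gm = 2, the partition is not yet determined (e.g. several partitions of 4 into 2 parts exist). Let N = A − (0)·I. Computing rank(N^1) = 2, rank(N^2) = 1, rank(N^3) = 0; the number of blocks of size ≥ j is rank(N^{j−1}) − rank(N^j), giving [2, 1, 1]. So we have 1 block(s) of size 3, 1 block(s) of size 1 → block sizes [3, 1]

Assembling the blocks gives a Jordan form
J =
  [0, 1, 0, 0]
  [0, 0, 1, 0]
  [0, 0, 0, 0]
  [0, 0, 0, 0]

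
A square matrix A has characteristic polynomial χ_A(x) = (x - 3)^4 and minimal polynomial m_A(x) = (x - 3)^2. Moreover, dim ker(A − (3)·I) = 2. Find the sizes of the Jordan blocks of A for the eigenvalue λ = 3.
Block sizes for λ = 3: [2, 2]

Step 1 — from the characteristic polynomial, algebraic multiplicity of λ = 3 is 4. From dim ker(A − (3)·I) = 2, there are exactly 2 Jordan blocks for λ = 3.
Step 2 — from the minimal polynomial, the factor (x − 3)^2 tells us the largest block for λ = 3 has size 2.
Step 3 — with total size 4, 2 blocks, and largest block 2, the block sizes (in nonincreasing order) are [2, 2].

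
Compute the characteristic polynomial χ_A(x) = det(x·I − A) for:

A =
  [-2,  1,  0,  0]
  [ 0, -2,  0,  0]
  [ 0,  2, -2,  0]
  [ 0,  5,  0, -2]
x^4 + 8*x^3 + 24*x^2 + 32*x + 16

Expanding det(x·I − A) (e.g. by cofactor expansion or by noting that A is similar to its Jordan form J, which has the same characteristic polynomial as A) gives
  χ_A(x) = x^4 + 8*x^3 + 24*x^2 + 32*x + 16
which factors as (x + 2)^4. The eigenvalues (with algebraic multiplicities) are λ = -2 with multiplicity 4.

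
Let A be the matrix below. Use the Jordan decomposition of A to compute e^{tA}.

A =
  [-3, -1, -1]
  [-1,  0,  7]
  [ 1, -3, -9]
e^{tA} =
  [t^2*exp(-4*t)/2 + t*exp(-4*t) + exp(-4*t), -t^2*exp(-4*t) - t*exp(-4*t), -3*t^2*exp(-4*t)/2 - t*exp(-4*t)]
  [t^2*exp(-4*t) - t*exp(-4*t), -2*t^2*exp(-4*t) + 4*t*exp(-4*t) + exp(-4*t), -3*t^2*exp(-4*t) + 7*t*exp(-4*t)]
  [-t^2*exp(-4*t)/2 + t*exp(-4*t), t^2*exp(-4*t) - 3*t*exp(-4*t), 3*t^2*exp(-4*t)/2 - 5*t*exp(-4*t) + exp(-4*t)]

Strategy: write A = P · J · P⁻¹ where J is a Jordan canonical form, so e^{tA} = P · e^{tJ} · P⁻¹, and e^{tJ} can be computed block-by-block.

A has Jordan form
J =
  [-4,  1,  0]
  [ 0, -4,  1]
  [ 0,  0, -4]
(up to reordering of blocks).

Per-block formulas:
  For a 3×3 Jordan block J_3(-4): exp(t · J_3(-4)) = e^(-4t)·(I + t·N + (t^2/2)·N^2), where N is the 3×3 nilpotent shift.

After assembling e^{tJ} and conjugating by P, we get:

e^{tA} =
  [t^2*exp(-4*t)/2 + t*exp(-4*t) + exp(-4*t), -t^2*exp(-4*t) - t*exp(-4*t), -3*t^2*exp(-4*t)/2 - t*exp(-4*t)]
  [t^2*exp(-4*t) - t*exp(-4*t), -2*t^2*exp(-4*t) + 4*t*exp(-4*t) + exp(-4*t), -3*t^2*exp(-4*t) + 7*t*exp(-4*t)]
  [-t^2*exp(-4*t)/2 + t*exp(-4*t), t^2*exp(-4*t) - 3*t*exp(-4*t), 3*t^2*exp(-4*t)/2 - 5*t*exp(-4*t) + exp(-4*t)]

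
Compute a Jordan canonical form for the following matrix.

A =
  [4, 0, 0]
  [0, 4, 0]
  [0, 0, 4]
J_1(4) ⊕ J_1(4) ⊕ J_1(4)

The characteristic polynomial is
  det(x·I − A) = x^3 - 12*x^2 + 48*x - 64 = (x - 4)^3

Eigenvalues and multiplicities (the geometric multiplicity of λ is n − rank(A − λI), which equals the number of Jordan blocks for λ):
  λ = 4: algebraic multiplicity = 3, geometric multiplicity = 3

Determining the block sizes for each eigenvalue:
  λ = 4: gm = am = 3, so every block has size 1 → block sizes [1, 1, 1]

Assembling the blocks gives a Jordan form
J =
  [4, 0, 0]
  [0, 4, 0]
  [0, 0, 4]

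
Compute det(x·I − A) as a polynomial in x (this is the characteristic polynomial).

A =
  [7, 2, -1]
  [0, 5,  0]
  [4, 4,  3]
x^3 - 15*x^2 + 75*x - 125

Expanding det(x·I − A) (e.g. by cofactor expansion or by noting that A is similar to its Jordan form J, which has the same characteristic polynomial as A) gives
  χ_A(x) = x^3 - 15*x^2 + 75*x - 125
which factors as (x - 5)^3. The eigenvalues (with algebraic multiplicities) are λ = 5 with multiplicity 3.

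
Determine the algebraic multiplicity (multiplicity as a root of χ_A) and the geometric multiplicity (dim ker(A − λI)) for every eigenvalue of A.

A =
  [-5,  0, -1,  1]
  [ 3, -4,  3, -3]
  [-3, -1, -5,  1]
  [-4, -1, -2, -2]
λ = -4: alg = 4, geom = 2

Step 1 — factor the characteristic polynomial to read off the algebraic multiplicities:
  χ_A(x) = (x + 4)^4

Step 2 — compute geometric multiplicities via the rank-nullity identity g(λ) = n − rank(A − λI):
  rank(A − (-4)·I) = 2, so dim ker(A − (-4)·I) = n − 2 = 2

Summary:
  λ = -4: algebraic multiplicity = 4, geometric multiplicity = 2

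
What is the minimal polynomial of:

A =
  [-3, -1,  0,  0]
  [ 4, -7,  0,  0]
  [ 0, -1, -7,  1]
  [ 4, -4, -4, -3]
x^2 + 10*x + 25

The characteristic polynomial is χ_A(x) = (x + 5)^4, so the eigenvalues are known. The minimal polynomial is
  m_A(x) = Π_λ (x − λ)^{k_λ}
where k_λ is the size of the *largest* Jordan block for λ (equivalently, the smallest k with (A − λI)^k v = 0 for every generalised eigenvector v of λ).

  λ = -5: largest Jordan block has size 2, contributing (x + 5)^2

So m_A(x) = (x + 5)^2 = x^2 + 10*x + 25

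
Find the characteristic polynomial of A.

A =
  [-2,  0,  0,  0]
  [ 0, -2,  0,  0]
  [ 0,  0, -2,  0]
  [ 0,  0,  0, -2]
x^4 + 8*x^3 + 24*x^2 + 32*x + 16

Expanding det(x·I − A) (e.g. by cofactor expansion or by noting that A is similar to its Jordan form J, which has the same characteristic polynomial as A) gives
  χ_A(x) = x^4 + 8*x^3 + 24*x^2 + 32*x + 16
which factors as (x + 2)^4. The eigenvalues (with algebraic multiplicities) are λ = -2 with multiplicity 4.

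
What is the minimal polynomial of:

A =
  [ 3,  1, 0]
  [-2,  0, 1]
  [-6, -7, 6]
x^3 - 9*x^2 + 27*x - 27

The characteristic polynomial is χ_A(x) = (x - 3)^3, so the eigenvalues are known. The minimal polynomial is
  m_A(x) = Π_λ (x − λ)^{k_λ}
where k_λ is the size of the *largest* Jordan block for λ (equivalently, the smallest k with (A − λI)^k v = 0 for every generalised eigenvector v of λ).

  λ = 3: largest Jordan block has size 3, contributing (x − 3)^3

So m_A(x) = (x - 3)^3 = x^3 - 9*x^2 + 27*x - 27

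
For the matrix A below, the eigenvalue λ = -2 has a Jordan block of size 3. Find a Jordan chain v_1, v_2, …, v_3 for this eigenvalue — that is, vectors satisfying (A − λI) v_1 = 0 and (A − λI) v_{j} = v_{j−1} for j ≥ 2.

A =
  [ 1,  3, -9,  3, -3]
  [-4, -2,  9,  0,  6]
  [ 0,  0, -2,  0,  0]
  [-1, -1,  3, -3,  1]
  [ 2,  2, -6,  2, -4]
A Jordan chain for λ = -2 of length 3:
v_1 = (-12, 0, 0, 4, -8)ᵀ
v_2 = (3, -4, 0, -1, 2)ᵀ
v_3 = (1, 0, 0, 0, 0)ᵀ

Let N = A − (-2)·I. We want v_3 with N^3 v_3 = 0 but N^2 v_3 ≠ 0; then v_{j-1} := N · v_j for j = 3, …, 2.

Pick v_3 = (1, 0, 0, 0, 0)ᵀ.
Then v_2 = N · v_3 = (3, -4, 0, -1, 2)ᵀ.
Then v_1 = N · v_2 = (-12, 0, 0, 4, -8)ᵀ.

Sanity check: (A − (-2)·I) v_1 = (0, 0, 0, 0, 0)ᵀ = 0. ✓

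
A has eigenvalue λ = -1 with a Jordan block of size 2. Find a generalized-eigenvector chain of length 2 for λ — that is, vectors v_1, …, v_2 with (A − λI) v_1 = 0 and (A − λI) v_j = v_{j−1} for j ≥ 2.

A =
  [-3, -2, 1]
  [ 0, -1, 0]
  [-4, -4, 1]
A Jordan chain for λ = -1 of length 2:
v_1 = (-2, 0, -4)ᵀ
v_2 = (1, 0, 0)ᵀ

Let N = A − (-1)·I. We want v_2 with N^2 v_2 = 0 but N^1 v_2 ≠ 0; then v_{j-1} := N · v_j for j = 2, …, 2.

Pick v_2 = (1, 0, 0)ᵀ.
Then v_1 = N · v_2 = (-2, 0, -4)ᵀ.

Sanity check: (A − (-1)·I) v_1 = (0, 0, 0)ᵀ = 0. ✓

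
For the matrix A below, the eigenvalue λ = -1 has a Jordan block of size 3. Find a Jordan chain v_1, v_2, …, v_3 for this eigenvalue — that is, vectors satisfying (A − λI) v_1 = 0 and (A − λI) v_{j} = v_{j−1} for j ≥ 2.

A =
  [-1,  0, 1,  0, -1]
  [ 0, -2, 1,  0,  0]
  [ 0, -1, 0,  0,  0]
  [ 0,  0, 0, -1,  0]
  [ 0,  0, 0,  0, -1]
A Jordan chain for λ = -1 of length 3:
v_1 = (-1, 0, 0, 0, 0)ᵀ
v_2 = (0, -1, -1, 0, 0)ᵀ
v_3 = (0, 1, 0, 0, 0)ᵀ

Let N = A − (-1)·I. We want v_3 with N^3 v_3 = 0 but N^2 v_3 ≠ 0; then v_{j-1} := N · v_j for j = 3, …, 2.

Pick v_3 = (0, 1, 0, 0, 0)ᵀ.
Then v_2 = N · v_3 = (0, -1, -1, 0, 0)ᵀ.
Then v_1 = N · v_2 = (-1, 0, 0, 0, 0)ᵀ.

Sanity check: (A − (-1)·I) v_1 = (0, 0, 0, 0, 0)ᵀ = 0. ✓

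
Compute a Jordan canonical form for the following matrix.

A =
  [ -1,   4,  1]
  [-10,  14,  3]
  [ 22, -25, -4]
J_3(3)

The characteristic polynomial is
  det(x·I − A) = x^3 - 9*x^2 + 27*x - 27 = (x - 3)^3

Eigenvalues and multiplicities (the geometric multiplicity of λ is n − rank(A − λI), which equals the number of Jordan blocks for λ):
  λ = 3: algebraic multiplicity = 3, geometric multiplicity = 1

Determining the block sizes for each eigenvalue:
  λ = 3: one block (gm = 1), so the single block has size am = 3 → block sizes [3]

Assembling the blocks gives a Jordan form
J =
  [3, 1, 0]
  [0, 3, 1]
  [0, 0, 3]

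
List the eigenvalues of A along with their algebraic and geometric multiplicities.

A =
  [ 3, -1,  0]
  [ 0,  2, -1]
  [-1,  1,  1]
λ = 2: alg = 3, geom = 1

Step 1 — factor the characteristic polynomial to read off the algebraic multiplicities:
  χ_A(x) = (x - 2)^3

Step 2 — compute geometric multiplicities via the rank-nullity identity g(λ) = n − rank(A − λI):
  rank(A − (2)·I) = 2, so dim ker(A − (2)·I) = n − 2 = 1

Summary:
  λ = 2: algebraic multiplicity = 3, geometric multiplicity = 1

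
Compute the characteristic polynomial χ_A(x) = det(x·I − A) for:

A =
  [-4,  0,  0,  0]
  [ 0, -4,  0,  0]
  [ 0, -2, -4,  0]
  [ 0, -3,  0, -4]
x^4 + 16*x^3 + 96*x^2 + 256*x + 256

Expanding det(x·I − A) (e.g. by cofactor expansion or by noting that A is similar to its Jordan form J, which has the same characteristic polynomial as A) gives
  χ_A(x) = x^4 + 16*x^3 + 96*x^2 + 256*x + 256
which factors as (x + 4)^4. The eigenvalues (with algebraic multiplicities) are λ = -4 with multiplicity 4.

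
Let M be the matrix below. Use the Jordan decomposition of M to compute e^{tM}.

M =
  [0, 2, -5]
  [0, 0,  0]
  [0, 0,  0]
e^{tM} =
  [1, 2*t, -5*t]
  [0, 1, 0]
  [0, 0, 1]

Strategy: write M = P · J · P⁻¹ where J is a Jordan canonical form, so e^{tM} = P · e^{tJ} · P⁻¹, and e^{tJ} can be computed block-by-block.

M has Jordan form
J =
  [0, 1, 0]
  [0, 0, 0]
  [0, 0, 0]
(up to reordering of blocks).

Per-block formulas:
  For a 1×1 block at λ = 0: exp(t · [0]) = [e^(0t)].
  For a 2×2 Jordan block J_2(0): exp(t · J_2(0)) = e^(0t)·(I + t·N), where N is the 2×2 nilpotent shift.

After assembling e^{tJ} and conjugating by P, we get:

e^{tM} =
  [1, 2*t, -5*t]
  [0, 1, 0]
  [0, 0, 1]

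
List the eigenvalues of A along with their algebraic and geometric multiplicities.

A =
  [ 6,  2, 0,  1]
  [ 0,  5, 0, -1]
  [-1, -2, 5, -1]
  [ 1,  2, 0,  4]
λ = 5: alg = 4, geom = 2

Step 1 — factor the characteristic polynomial to read off the algebraic multiplicities:
  χ_A(x) = (x - 5)^4

Step 2 — compute geometric multiplicities via the rank-nullity identity g(λ) = n − rank(A − λI):
  rank(A − (5)·I) = 2, so dim ker(A − (5)·I) = n − 2 = 2

Summary:
  λ = 5: algebraic multiplicity = 4, geometric multiplicity = 2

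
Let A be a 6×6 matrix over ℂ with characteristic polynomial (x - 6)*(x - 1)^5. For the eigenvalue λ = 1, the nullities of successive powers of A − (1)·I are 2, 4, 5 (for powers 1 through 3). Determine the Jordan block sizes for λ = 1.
Block sizes for λ = 1: [3, 2]

From the dimensions of kernels of powers, the number of Jordan blocks of size at least j is d_j − d_{j−1} where d_j = dim ker(N^j) (with d_0 = 0). Computing the differences gives [2, 2, 1].
The number of blocks of size exactly k is (#blocks of size ≥ k) − (#blocks of size ≥ k + 1), so the partition is: 1 block(s) of size 2, 1 block(s) of size 3.
In nonincreasing order the block sizes are [3, 2].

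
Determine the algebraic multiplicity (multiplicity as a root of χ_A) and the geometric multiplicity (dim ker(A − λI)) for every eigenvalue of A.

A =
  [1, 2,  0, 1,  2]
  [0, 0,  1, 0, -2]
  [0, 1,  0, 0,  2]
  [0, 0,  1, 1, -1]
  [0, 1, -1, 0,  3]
λ = 1: alg = 5, geom = 2

Step 1 — factor the characteristic polynomial to read off the algebraic multiplicities:
  χ_A(x) = (x - 1)^5

Step 2 — compute geometric multiplicities via the rank-nullity identity g(λ) = n − rank(A − λI):
  rank(A − (1)·I) = 3, so dim ker(A − (1)·I) = n − 3 = 2

Summary:
  λ = 1: algebraic multiplicity = 5, geometric multiplicity = 2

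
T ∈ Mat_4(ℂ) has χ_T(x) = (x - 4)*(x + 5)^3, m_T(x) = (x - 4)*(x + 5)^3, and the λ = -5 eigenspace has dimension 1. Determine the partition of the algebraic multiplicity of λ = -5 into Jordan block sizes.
Block sizes for λ = -5: [3]

Step 1 — from the characteristic polynomial, algebraic multiplicity of λ = -5 is 3. From dim ker(T − (-5)·I) = 1, there are exactly 1 Jordan blocks for λ = -5.
Step 2 — from the minimal polynomial, the factor (x + 5)^3 tells us the largest block for λ = -5 has size 3.
Step 3 — with total size 3, 1 blocks, and largest block 3, the block sizes (in nonincreasing order) are [3].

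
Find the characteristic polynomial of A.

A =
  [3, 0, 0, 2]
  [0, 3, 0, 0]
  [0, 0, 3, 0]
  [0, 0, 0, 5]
x^4 - 14*x^3 + 72*x^2 - 162*x + 135

Expanding det(x·I − A) (e.g. by cofactor expansion or by noting that A is similar to its Jordan form J, which has the same characteristic polynomial as A) gives
  χ_A(x) = x^4 - 14*x^3 + 72*x^2 - 162*x + 135
which factors as (x - 5)*(x - 3)^3. The eigenvalues (with algebraic multiplicities) are λ = 3 with multiplicity 3, λ = 5 with multiplicity 1.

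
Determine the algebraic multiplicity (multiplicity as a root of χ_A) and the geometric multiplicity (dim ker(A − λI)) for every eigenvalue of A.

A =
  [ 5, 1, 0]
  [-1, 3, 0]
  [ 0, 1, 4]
λ = 4: alg = 3, geom = 1

Step 1 — factor the characteristic polynomial to read off the algebraic multiplicities:
  χ_A(x) = (x - 4)^3

Step 2 — compute geometric multiplicities via the rank-nullity identity g(λ) = n − rank(A − λI):
  rank(A − (4)·I) = 2, so dim ker(A − (4)·I) = n − 2 = 1

Summary:
  λ = 4: algebraic multiplicity = 3, geometric multiplicity = 1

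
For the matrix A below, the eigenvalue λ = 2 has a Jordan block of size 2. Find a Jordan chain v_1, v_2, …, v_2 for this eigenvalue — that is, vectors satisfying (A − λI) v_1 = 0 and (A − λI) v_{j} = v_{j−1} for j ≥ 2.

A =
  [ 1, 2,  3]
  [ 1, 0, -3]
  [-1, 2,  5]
A Jordan chain for λ = 2 of length 2:
v_1 = (-1, 1, -1)ᵀ
v_2 = (1, 0, 0)ᵀ

Let N = A − (2)·I. We want v_2 with N^2 v_2 = 0 but N^1 v_2 ≠ 0; then v_{j-1} := N · v_j for j = 2, …, 2.

Pick v_2 = (1, 0, 0)ᵀ.
Then v_1 = N · v_2 = (-1, 1, -1)ᵀ.

Sanity check: (A − (2)·I) v_1 = (0, 0, 0)ᵀ = 0. ✓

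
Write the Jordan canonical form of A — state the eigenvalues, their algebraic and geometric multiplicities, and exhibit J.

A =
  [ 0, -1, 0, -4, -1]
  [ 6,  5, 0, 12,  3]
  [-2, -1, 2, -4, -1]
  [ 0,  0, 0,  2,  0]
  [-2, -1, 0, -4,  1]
J_2(2) ⊕ J_1(2) ⊕ J_1(2) ⊕ J_1(2)

The characteristic polynomial is
  det(x·I − A) = x^5 - 10*x^4 + 40*x^3 - 80*x^2 + 80*x - 32 = (x - 2)^5

Eigenvalues and multiplicities (the geometric multiplicity of λ is n − rank(A − λI), which equals the number of Jordan blocks for λ):
  λ = 2: algebraic multiplicity = 5, geometric multiplicity = 4

Determining the block sizes for each eigenvalue:
  λ = 2: 4 blocks summing to 5 forces exactly one block of size 2 and the rest size 1 → block sizes [2, 1, 1, 1]

Assembling the blocks gives a Jordan form
J =
  [2, 1, 0, 0, 0]
  [0, 2, 0, 0, 0]
  [0, 0, 2, 0, 0]
  [0, 0, 0, 2, 0]
  [0, 0, 0, 0, 2]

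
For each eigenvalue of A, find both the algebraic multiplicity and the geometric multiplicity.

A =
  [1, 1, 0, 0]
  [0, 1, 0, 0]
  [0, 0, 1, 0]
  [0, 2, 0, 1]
λ = 1: alg = 4, geom = 3

Step 1 — factor the characteristic polynomial to read off the algebraic multiplicities:
  χ_A(x) = (x - 1)^4

Step 2 — compute geometric multiplicities via the rank-nullity identity g(λ) = n − rank(A − λI):
  rank(A − (1)·I) = 1, so dim ker(A − (1)·I) = n − 1 = 3

Summary:
  λ = 1: algebraic multiplicity = 4, geometric multiplicity = 3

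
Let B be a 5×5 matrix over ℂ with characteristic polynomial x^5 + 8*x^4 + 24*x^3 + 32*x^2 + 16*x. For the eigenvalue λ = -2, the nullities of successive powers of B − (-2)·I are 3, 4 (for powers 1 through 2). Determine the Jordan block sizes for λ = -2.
Block sizes for λ = -2: [2, 1, 1]

From the dimensions of kernels of powers, the number of Jordan blocks of size at least j is d_j − d_{j−1} where d_j = dim ker(N^j) (with d_0 = 0). Computing the differences gives [3, 1].
The number of blocks of size exactly k is (#blocks of size ≥ k) − (#blocks of size ≥ k + 1), so the partition is: 2 block(s) of size 1, 1 block(s) of size 2.
In nonincreasing order the block sizes are [2, 1, 1].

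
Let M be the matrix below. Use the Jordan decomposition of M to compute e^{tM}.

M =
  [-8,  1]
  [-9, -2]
e^{tM} =
  [-3*t*exp(-5*t) + exp(-5*t), t*exp(-5*t)]
  [-9*t*exp(-5*t), 3*t*exp(-5*t) + exp(-5*t)]

Strategy: write M = P · J · P⁻¹ where J is a Jordan canonical form, so e^{tM} = P · e^{tJ} · P⁻¹, and e^{tJ} can be computed block-by-block.

M has Jordan form
J =
  [-5,  1]
  [ 0, -5]
(up to reordering of blocks).

Per-block formulas:
  For a 2×2 Jordan block J_2(-5): exp(t · J_2(-5)) = e^(-5t)·(I + t·N), where N is the 2×2 nilpotent shift.

After assembling e^{tJ} and conjugating by P, we get:

e^{tM} =
  [-3*t*exp(-5*t) + exp(-5*t), t*exp(-5*t)]
  [-9*t*exp(-5*t), 3*t*exp(-5*t) + exp(-5*t)]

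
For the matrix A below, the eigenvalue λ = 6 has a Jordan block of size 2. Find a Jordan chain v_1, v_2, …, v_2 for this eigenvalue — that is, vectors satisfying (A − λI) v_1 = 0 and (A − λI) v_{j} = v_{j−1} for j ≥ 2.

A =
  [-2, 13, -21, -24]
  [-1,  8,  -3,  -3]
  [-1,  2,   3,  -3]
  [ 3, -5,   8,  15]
A Jordan chain for λ = 6 of length 2:
v_1 = (-8, -1, -1, 3)ᵀ
v_2 = (1, 0, 0, 0)ᵀ

Let N = A − (6)·I. We want v_2 with N^2 v_2 = 0 but N^1 v_2 ≠ 0; then v_{j-1} := N · v_j for j = 2, …, 2.

Pick v_2 = (1, 0, 0, 0)ᵀ.
Then v_1 = N · v_2 = (-8, -1, -1, 3)ᵀ.

Sanity check: (A − (6)·I) v_1 = (0, 0, 0, 0)ᵀ = 0. ✓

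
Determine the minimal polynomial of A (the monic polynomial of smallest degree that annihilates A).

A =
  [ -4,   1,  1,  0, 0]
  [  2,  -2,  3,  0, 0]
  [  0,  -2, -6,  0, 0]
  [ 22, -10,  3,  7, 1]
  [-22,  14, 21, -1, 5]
x^5 - 60*x^3 - 80*x^2 + 960*x + 2304

The characteristic polynomial is χ_A(x) = (x - 6)^2*(x + 4)^3, so the eigenvalues are known. The minimal polynomial is
  m_A(x) = Π_λ (x − λ)^{k_λ}
where k_λ is the size of the *largest* Jordan block for λ (equivalently, the smallest k with (A − λI)^k v = 0 for every generalised eigenvector v of λ).

  λ = -4: largest Jordan block has size 3, contributing (x + 4)^3
  λ = 6: largest Jordan block has size 2, contributing (x − 6)^2

So m_A(x) = (x - 6)^2*(x + 4)^3 = x^5 - 60*x^3 - 80*x^2 + 960*x + 2304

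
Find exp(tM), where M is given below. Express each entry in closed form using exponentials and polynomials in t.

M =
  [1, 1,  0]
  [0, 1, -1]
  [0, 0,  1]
e^{tM} =
  [exp(t), t*exp(t), -t^2*exp(t)/2]
  [0, exp(t), -t*exp(t)]
  [0, 0, exp(t)]

Strategy: write M = P · J · P⁻¹ where J is a Jordan canonical form, so e^{tM} = P · e^{tJ} · P⁻¹, and e^{tJ} can be computed block-by-block.

M has Jordan form
J =
  [1, 1, 0]
  [0, 1, 1]
  [0, 0, 1]
(up to reordering of blocks).

Per-block formulas:
  For a 3×3 Jordan block J_3(1): exp(t · J_3(1)) = e^(1t)·(I + t·N + (t^2/2)·N^2), where N is the 3×3 nilpotent shift.

After assembling e^{tJ} and conjugating by P, we get:

e^{tM} =
  [exp(t), t*exp(t), -t^2*exp(t)/2]
  [0, exp(t), -t*exp(t)]
  [0, 0, exp(t)]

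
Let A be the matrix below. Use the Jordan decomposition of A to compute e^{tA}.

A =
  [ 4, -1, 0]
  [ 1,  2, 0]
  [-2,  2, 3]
e^{tA} =
  [t*exp(3*t) + exp(3*t), -t*exp(3*t), 0]
  [t*exp(3*t), -t*exp(3*t) + exp(3*t), 0]
  [-2*t*exp(3*t), 2*t*exp(3*t), exp(3*t)]

Strategy: write A = P · J · P⁻¹ where J is a Jordan canonical form, so e^{tA} = P · e^{tJ} · P⁻¹, and e^{tJ} can be computed block-by-block.

A has Jordan form
J =
  [3, 1, 0]
  [0, 3, 0]
  [0, 0, 3]
(up to reordering of blocks).

Per-block formulas:
  For a 1×1 block at λ = 3: exp(t · [3]) = [e^(3t)].
  For a 2×2 Jordan block J_2(3): exp(t · J_2(3)) = e^(3t)·(I + t·N), where N is the 2×2 nilpotent shift.

After assembling e^{tJ} and conjugating by P, we get:

e^{tA} =
  [t*exp(3*t) + exp(3*t), -t*exp(3*t), 0]
  [t*exp(3*t), -t*exp(3*t) + exp(3*t), 0]
  [-2*t*exp(3*t), 2*t*exp(3*t), exp(3*t)]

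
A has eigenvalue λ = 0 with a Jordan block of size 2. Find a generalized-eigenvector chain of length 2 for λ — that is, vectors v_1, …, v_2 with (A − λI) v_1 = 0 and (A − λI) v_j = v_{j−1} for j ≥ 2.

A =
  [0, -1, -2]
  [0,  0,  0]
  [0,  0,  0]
A Jordan chain for λ = 0 of length 2:
v_1 = (-1, 0, 0)ᵀ
v_2 = (0, 1, 0)ᵀ

Let N = A − (0)·I. We want v_2 with N^2 v_2 = 0 but N^1 v_2 ≠ 0; then v_{j-1} := N · v_j for j = 2, …, 2.

Pick v_2 = (0, 1, 0)ᵀ.
Then v_1 = N · v_2 = (-1, 0, 0)ᵀ.

Sanity check: (A − (0)·I) v_1 = (0, 0, 0)ᵀ = 0. ✓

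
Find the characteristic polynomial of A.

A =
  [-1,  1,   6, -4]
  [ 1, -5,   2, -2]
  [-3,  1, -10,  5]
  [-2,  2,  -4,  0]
x^4 + 16*x^3 + 96*x^2 + 256*x + 256

Expanding det(x·I − A) (e.g. by cofactor expansion or by noting that A is similar to its Jordan form J, which has the same characteristic polynomial as A) gives
  χ_A(x) = x^4 + 16*x^3 + 96*x^2 + 256*x + 256
which factors as (x + 4)^4. The eigenvalues (with algebraic multiplicities) are λ = -4 with multiplicity 4.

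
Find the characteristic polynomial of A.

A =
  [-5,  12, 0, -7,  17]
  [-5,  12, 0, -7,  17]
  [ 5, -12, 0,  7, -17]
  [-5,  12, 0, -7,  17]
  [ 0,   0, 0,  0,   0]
x^5

Expanding det(x·I − A) (e.g. by cofactor expansion or by noting that A is similar to its Jordan form J, which has the same characteristic polynomial as A) gives
  χ_A(x) = x^5
which factors as x^5. The eigenvalues (with algebraic multiplicities) are λ = 0 with multiplicity 5.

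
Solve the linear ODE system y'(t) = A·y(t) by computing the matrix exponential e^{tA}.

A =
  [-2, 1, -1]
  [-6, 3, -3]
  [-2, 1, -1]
e^{tA} =
  [1 - 2*t, t, -t]
  [-6*t, 3*t + 1, -3*t]
  [-2*t, t, 1 - t]

Strategy: write A = P · J · P⁻¹ where J is a Jordan canonical form, so e^{tA} = P · e^{tJ} · P⁻¹, and e^{tJ} can be computed block-by-block.

A has Jordan form
J =
  [0, 1, 0]
  [0, 0, 0]
  [0, 0, 0]
(up to reordering of blocks).

Per-block formulas:
  For a 1×1 block at λ = 0: exp(t · [0]) = [e^(0t)].
  For a 2×2 Jordan block J_2(0): exp(t · J_2(0)) = e^(0t)·(I + t·N), where N is the 2×2 nilpotent shift.

After assembling e^{tJ} and conjugating by P, we get:

e^{tA} =
  [1 - 2*t, t, -t]
  [-6*t, 3*t + 1, -3*t]
  [-2*t, t, 1 - t]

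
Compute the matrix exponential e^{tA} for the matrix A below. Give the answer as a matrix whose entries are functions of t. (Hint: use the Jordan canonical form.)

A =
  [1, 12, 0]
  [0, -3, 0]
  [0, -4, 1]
e^{tA} =
  [exp(t), 3*exp(t) - 3*exp(-3*t), 0]
  [0, exp(-3*t), 0]
  [0, -exp(t) + exp(-3*t), exp(t)]

Strategy: write A = P · J · P⁻¹ where J is a Jordan canonical form, so e^{tA} = P · e^{tJ} · P⁻¹, and e^{tJ} can be computed block-by-block.

A has Jordan form
J =
  [-3, 0, 0]
  [ 0, 1, 0]
  [ 0, 0, 1]
(up to reordering of blocks).

Per-block formulas:
  For a 1×1 block at λ = 1: exp(t · [1]) = [e^(1t)].
  For a 1×1 block at λ = -3: exp(t · [-3]) = [e^(-3t)].

After assembling e^{tJ} and conjugating by P, we get:

e^{tA} =
  [exp(t), 3*exp(t) - 3*exp(-3*t), 0]
  [0, exp(-3*t), 0]
  [0, -exp(t) + exp(-3*t), exp(t)]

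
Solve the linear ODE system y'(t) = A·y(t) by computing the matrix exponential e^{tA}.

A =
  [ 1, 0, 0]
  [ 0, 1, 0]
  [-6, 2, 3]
e^{tA} =
  [exp(t), 0, 0]
  [0, exp(t), 0]
  [-3*exp(3*t) + 3*exp(t), exp(3*t) - exp(t), exp(3*t)]

Strategy: write A = P · J · P⁻¹ where J is a Jordan canonical form, so e^{tA} = P · e^{tJ} · P⁻¹, and e^{tJ} can be computed block-by-block.

A has Jordan form
J =
  [1, 0, 0]
  [0, 1, 0]
  [0, 0, 3]
(up to reordering of blocks).

Per-block formulas:
  For a 1×1 block at λ = 3: exp(t · [3]) = [e^(3t)].
  For a 1×1 block at λ = 1: exp(t · [1]) = [e^(1t)].

After assembling e^{tJ} and conjugating by P, we get:

e^{tA} =
  [exp(t), 0, 0]
  [0, exp(t), 0]
  [-3*exp(3*t) + 3*exp(t), exp(3*t) - exp(t), exp(3*t)]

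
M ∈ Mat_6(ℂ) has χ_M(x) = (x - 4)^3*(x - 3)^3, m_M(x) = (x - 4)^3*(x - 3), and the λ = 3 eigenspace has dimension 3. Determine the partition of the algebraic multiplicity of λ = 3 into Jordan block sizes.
Block sizes for λ = 3: [1, 1, 1]

Step 1 — from the characteristic polynomial, algebraic multiplicity of λ = 3 is 3. From dim ker(M − (3)·I) = 3, there are exactly 3 Jordan blocks for λ = 3.
Step 2 — from the minimal polynomial, the factor (x − 3) tells us the largest block for λ = 3 has size 1.
Step 3 — with total size 3, 3 blocks, and largest block 1, the block sizes (in nonincreasing order) are [1, 1, 1].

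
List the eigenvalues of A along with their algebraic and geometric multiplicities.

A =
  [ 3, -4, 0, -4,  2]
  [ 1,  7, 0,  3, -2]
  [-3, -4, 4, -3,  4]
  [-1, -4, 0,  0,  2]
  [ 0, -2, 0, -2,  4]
λ = 3: alg = 2, geom = 2; λ = 4: alg = 3, geom = 2

Step 1 — factor the characteristic polynomial to read off the algebraic multiplicities:
  χ_A(x) = (x - 4)^3*(x - 3)^2

Step 2 — compute geometric multiplicities via the rank-nullity identity g(λ) = n − rank(A − λI):
  rank(A − (3)·I) = 3, so dim ker(A − (3)·I) = n − 3 = 2
  rank(A − (4)·I) = 3, so dim ker(A − (4)·I) = n − 3 = 2

Summary:
  λ = 3: algebraic multiplicity = 2, geometric multiplicity = 2
  λ = 4: algebraic multiplicity = 3, geometric multiplicity = 2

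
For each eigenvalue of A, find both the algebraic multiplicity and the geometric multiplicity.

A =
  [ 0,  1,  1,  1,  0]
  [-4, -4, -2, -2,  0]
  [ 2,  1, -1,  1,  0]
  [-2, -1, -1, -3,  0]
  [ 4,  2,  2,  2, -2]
λ = -2: alg = 5, geom = 4

Step 1 — factor the characteristic polynomial to read off the algebraic multiplicities:
  χ_A(x) = (x + 2)^5

Step 2 — compute geometric multiplicities via the rank-nullity identity g(λ) = n − rank(A − λI):
  rank(A − (-2)·I) = 1, so dim ker(A − (-2)·I) = n − 1 = 4

Summary:
  λ = -2: algebraic multiplicity = 5, geometric multiplicity = 4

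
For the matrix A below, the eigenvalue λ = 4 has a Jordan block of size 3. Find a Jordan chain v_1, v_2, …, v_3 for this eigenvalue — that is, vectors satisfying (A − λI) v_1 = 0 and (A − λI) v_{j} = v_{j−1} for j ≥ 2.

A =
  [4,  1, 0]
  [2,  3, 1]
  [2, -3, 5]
A Jordan chain for λ = 4 of length 3:
v_1 = (2, 0, -4)ᵀ
v_2 = (0, 2, 2)ᵀ
v_3 = (1, 0, 0)ᵀ

Let N = A − (4)·I. We want v_3 with N^3 v_3 = 0 but N^2 v_3 ≠ 0; then v_{j-1} := N · v_j for j = 3, …, 2.

Pick v_3 = (1, 0, 0)ᵀ.
Then v_2 = N · v_3 = (0, 2, 2)ᵀ.
Then v_1 = N · v_2 = (2, 0, -4)ᵀ.

Sanity check: (A − (4)·I) v_1 = (0, 0, 0)ᵀ = 0. ✓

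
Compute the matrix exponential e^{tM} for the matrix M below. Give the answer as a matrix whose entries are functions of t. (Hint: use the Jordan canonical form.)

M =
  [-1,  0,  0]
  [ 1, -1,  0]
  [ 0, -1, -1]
e^{tM} =
  [exp(-t), 0, 0]
  [t*exp(-t), exp(-t), 0]
  [-t^2*exp(-t)/2, -t*exp(-t), exp(-t)]

Strategy: write M = P · J · P⁻¹ where J is a Jordan canonical form, so e^{tM} = P · e^{tJ} · P⁻¹, and e^{tJ} can be computed block-by-block.

M has Jordan form
J =
  [-1,  1,  0]
  [ 0, -1,  1]
  [ 0,  0, -1]
(up to reordering of blocks).

Per-block formulas:
  For a 3×3 Jordan block J_3(-1): exp(t · J_3(-1)) = e^(-1t)·(I + t·N + (t^2/2)·N^2), where N is the 3×3 nilpotent shift.

After assembling e^{tJ} and conjugating by P, we get:

e^{tM} =
  [exp(-t), 0, 0]
  [t*exp(-t), exp(-t), 0]
  [-t^2*exp(-t)/2, -t*exp(-t), exp(-t)]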